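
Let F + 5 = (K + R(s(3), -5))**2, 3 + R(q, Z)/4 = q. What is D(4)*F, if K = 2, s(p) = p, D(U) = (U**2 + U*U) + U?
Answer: -36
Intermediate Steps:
D(U) = U + 2*U**2 (D(U) = (U**2 + U**2) + U = 2*U**2 + U = U + 2*U**2)
R(q, Z) = -12 + 4*q
F = -1 (F = -5 + (2 + (-12 + 4*3))**2 = -5 + (2 + (-12 + 12))**2 = -5 + (2 + 0)**2 = -5 + 2**2 = -5 + 4 = -1)
D(4)*F = (4*(1 + 2*4))*(-1) = (4*(1 + 8))*(-1) = (4*9)*(-1) = 36*(-1) = -36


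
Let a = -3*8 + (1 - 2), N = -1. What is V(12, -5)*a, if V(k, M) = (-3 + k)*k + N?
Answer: -2675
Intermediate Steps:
V(k, M) = -1 + k*(-3 + k) (V(k, M) = (-3 + k)*k - 1 = k*(-3 + k) - 1 = -1 + k*(-3 + k))
a = -25 (a = -24 - 1 = -25)
V(12, -5)*a = (-1 + 12² - 3*12)*(-25) = (-1 + 144 - 36)*(-25) = 107*(-25) = -2675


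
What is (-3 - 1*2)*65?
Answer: -325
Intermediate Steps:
(-3 - 1*2)*65 = (-3 - 2)*65 = -5*65 = -325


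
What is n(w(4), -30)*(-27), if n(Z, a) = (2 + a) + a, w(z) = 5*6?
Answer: 1566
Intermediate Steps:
w(z) = 30
n(Z, a) = 2 + 2*a
n(w(4), -30)*(-27) = (2 + 2*(-30))*(-27) = (2 - 60)*(-27) = -58*(-27) = 1566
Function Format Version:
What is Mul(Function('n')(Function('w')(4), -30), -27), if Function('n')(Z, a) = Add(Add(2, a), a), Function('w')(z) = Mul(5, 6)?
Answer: 1566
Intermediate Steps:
Function('w')(z) = 30
Function('n')(Z, a) = Add(2, Mul(2, a))
Mul(Function('n')(Function('w')(4), -30), -27) = Mul(Add(2, Mul(2, -30)), -27) = Mul(Add(2, -60), -27) = Mul(-58, -27) = 1566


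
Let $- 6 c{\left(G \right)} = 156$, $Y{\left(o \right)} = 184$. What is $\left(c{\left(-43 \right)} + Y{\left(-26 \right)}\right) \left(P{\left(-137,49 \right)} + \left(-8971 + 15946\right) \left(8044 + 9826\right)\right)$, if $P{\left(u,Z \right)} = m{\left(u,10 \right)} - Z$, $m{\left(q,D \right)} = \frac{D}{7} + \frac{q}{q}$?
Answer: $\frac{137855382992}{7} \approx 1.9694 \cdot 10^{10}$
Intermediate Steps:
$m{\left(q,D \right)} = 1 + \frac{D}{7}$ ($m{\left(q,D \right)} = D \frac{1}{7} + 1 = \frac{D}{7} + 1 = 1 + \frac{D}{7}$)
$c{\left(G \right)} = -26$ ($c{\left(G \right)} = \left(- \frac{1}{6}\right) 156 = -26$)
$P{\left(u,Z \right)} = \frac{17}{7} - Z$ ($P{\left(u,Z \right)} = \left(1 + \frac{1}{7} \cdot 10\right) - Z = \left(1 + \frac{10}{7}\right) - Z = \frac{17}{7} - Z$)
$\left(c{\left(-43 \right)} + Y{\left(-26 \right)}\right) \left(P{\left(-137,49 \right)} + \left(-8971 + 15946\right) \left(8044 + 9826\right)\right) = \left(-26 + 184\right) \left(\left(\frac{17}{7} - 49\right) + \left(-8971 + 15946\right) \left(8044 + 9826\right)\right) = 158 \left(\left(\frac{17}{7} - 49\right) + 6975 \cdot 17870\right) = 158 \left(- \frac{326}{7} + 124643250\right) = 158 \cdot \frac{872502424}{7} = \frac{137855382992}{7}$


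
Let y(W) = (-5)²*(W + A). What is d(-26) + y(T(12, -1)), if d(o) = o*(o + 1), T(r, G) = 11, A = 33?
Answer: 1750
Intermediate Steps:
d(o) = o*(1 + o)
y(W) = 825 + 25*W (y(W) = (-5)²*(W + 33) = 25*(33 + W) = 825 + 25*W)
d(-26) + y(T(12, -1)) = -26*(1 - 26) + (825 + 25*11) = -26*(-25) + (825 + 275) = 650 + 1100 = 1750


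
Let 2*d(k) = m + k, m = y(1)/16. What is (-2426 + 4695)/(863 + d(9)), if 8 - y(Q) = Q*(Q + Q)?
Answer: 36304/13883 ≈ 2.6150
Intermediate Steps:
y(Q) = 8 - 2*Q**2 (y(Q) = 8 - Q*(Q + Q) = 8 - Q*2*Q = 8 - 2*Q**2)
m = 3/8 (m = (8 - 2*1**2)/16 = (8 - 2*1)*(1/16) = (8 - 2)*(1/16) = 6*(1/16) = 3/8 ≈ 0.37500)
d(k) = 3/16 + k/2 (d(k) = (3/8 + k)/2 = 3/16 + k/2)
(-2426 + 4695)/(863 + d(9)) = (-2426 + 4695)/(863 + (3/16 + (1/2)*9)) = 2269/(863 + (3/16 + 9/2)) = 2269/(863 + 75/16) = 2269/(13883/16) = 2269*(16/13883) = 36304/13883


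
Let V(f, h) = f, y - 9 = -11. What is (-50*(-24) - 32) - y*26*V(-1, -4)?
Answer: 1116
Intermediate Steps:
y = -2 (y = 9 - 11 = -2)
(-50*(-24) - 32) - y*26*V(-1, -4) = (-50*(-24) - 32) - (-2*26)*(-1) = (1200 - 32) - (-52)*(-1) = 1168 - 1*52 = 1168 - 52 = 1116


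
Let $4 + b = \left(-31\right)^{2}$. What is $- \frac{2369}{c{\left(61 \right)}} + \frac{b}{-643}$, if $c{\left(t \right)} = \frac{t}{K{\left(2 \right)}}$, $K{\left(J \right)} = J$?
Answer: $- \frac{3104911}{39223} \approx -79.16$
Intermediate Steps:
$b = 957$ ($b = -4 + \left(-31\right)^{2} = -4 + 961 = 957$)
$c{\left(t \right)} = \frac{t}{2}$
$- \frac{2369}{c{\left(61 \right)}} + \frac{b}{-643} = - \frac{2369}{\frac{1}{2} \cdot 61} + \frac{957}{-643} = - \frac{2369}{\frac{61}{2}} + 957 \left(- \frac{1}{643}\right) = \left(-2369\right) \frac{2}{61} - \frac{957}{643} = - \frac{4738}{61} - \frac{957}{643} = - \frac{3104911}{39223}$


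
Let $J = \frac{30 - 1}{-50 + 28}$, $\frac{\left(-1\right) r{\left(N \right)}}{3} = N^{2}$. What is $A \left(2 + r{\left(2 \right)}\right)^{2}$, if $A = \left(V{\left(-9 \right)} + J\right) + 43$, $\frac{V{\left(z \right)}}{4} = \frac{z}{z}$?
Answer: $\frac{50250}{11} \approx 4568.2$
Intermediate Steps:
$V{\left(z \right)} = 4$ ($V{\left(z \right)} = 4 \frac{z}{z} = 4 \cdot 1 = 4$)
$r{\left(N \right)} = - 3 N^{2}$
$J = - \frac{29}{22}$ ($J = \frac{29}{-22} = 29 \left(- \frac{1}{22}\right) = - \frac{29}{22} \approx -1.3182$)
$A = \frac{1005}{22}$ ($A = \left(4 - \frac{29}{22}\right) + 43 = \frac{59}{22} + 43 = \frac{1005}{22} \approx 45.682$)
$A \left(2 + r{\left(2 \right)}\right)^{2} = \frac{1005 \left(2 - 3 \cdot 2^{2}\right)^{2}}{22} = \frac{1005 \left(2 - 12\right)^{2}}{22} = \frac{1005 \left(-10\right)^{2}}{22} = \frac{1005}{22} \cdot 100 = \frac{50250}{11}$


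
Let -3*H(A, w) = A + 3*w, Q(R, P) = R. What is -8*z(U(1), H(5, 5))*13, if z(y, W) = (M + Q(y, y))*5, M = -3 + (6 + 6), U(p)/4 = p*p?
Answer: -6760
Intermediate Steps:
U(p) = 4*p² (U(p) = 4*(p*p) = 4*p²)
M = 9 (M = -3 + 12 = 9)
H(A, w) = -w - A/3 (H(A, w) = -(A + 3*w)/3 = -w - A/3)
z(y, W) = 45 + 5*y (z(y, W) = (9 + y)*5 = 45 + 5*y)
-8*z(U(1), H(5, 5))*13 = -8*(45 + 5*(4*1²))*13 = -8*(45 + 5*(4*1))*13 = -8*(45 + 5*4)*13 = -8*(45 + 20)*13 = -8*65*13 = -520*13 = -6760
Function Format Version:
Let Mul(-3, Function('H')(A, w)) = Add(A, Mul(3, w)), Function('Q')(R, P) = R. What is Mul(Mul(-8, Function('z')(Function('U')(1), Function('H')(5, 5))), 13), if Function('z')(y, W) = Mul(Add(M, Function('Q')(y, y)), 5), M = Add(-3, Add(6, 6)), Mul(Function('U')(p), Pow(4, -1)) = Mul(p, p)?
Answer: -6760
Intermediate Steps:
Function('U')(p) = Mul(4, Pow(p, 2)) (Function('U')(p) = Mul(4, Mul(p, p)) = Mul(4, Pow(p, 2)))
M = 9 (M = Add(-3, 12) = 9)
Function('H')(A, w) = Add(Mul(-1, w), Mul(Rational(-1, 3), A)) (Function('H')(A, w) = Mul(Rational(-1, 3), Add(A, Mul(3, w))) = Add(Mul(-1, w), Mul(Rational(-1, 3), A)))
Function('z')(y, W) = Add(45, Mul(5, y)) (Function('z')(y, W) = Mul(Add(9, y), 5) = Add(45, Mul(5, y)))
Mul(Mul(-8, Function('z')(Function('U')(1), Function('H')(5, 5))), 13) = Mul(Mul(-8, Add(45, Mul(5, Mul(4, Pow(1, 2))))), 13) = Mul(Mul(-8, Add(45, Mul(5, Mul(4, 1)))), 13) = Mul(Mul(-8, Add(45, Mul(5, 4))), 13) = Mul(Mul(-8, Add(45, 20)), 13) = Mul(Mul(-8, 65), 13) = Mul(-520, 13) = -6760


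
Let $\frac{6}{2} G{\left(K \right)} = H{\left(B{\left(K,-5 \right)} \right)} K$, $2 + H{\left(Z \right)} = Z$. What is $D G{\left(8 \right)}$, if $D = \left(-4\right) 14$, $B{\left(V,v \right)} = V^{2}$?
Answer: $- \frac{27776}{3} \approx -9258.7$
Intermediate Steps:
$D = -56$
$H{\left(Z \right)} = -2 + Z$
$G{\left(K \right)} = \frac{K \left(-2 + K^{2}\right)}{3}$ ($G{\left(K \right)} = \frac{\left(-2 + K^{2}\right) K}{3} = \frac{K \left(-2 + K^{2}\right)}{3}$)
$D G{\left(8 \right)} = - 56 \cdot \frac{1}{3} \cdot 8 \left(-2 + 8^{2}\right) = - 56 \cdot \frac{1}{3} \cdot 8 \left(-2 + 64\right) = - 56 \cdot \frac{1}{3} \cdot 8 \cdot 62 = \left(-56\right) \frac{496}{3} = - \frac{27776}{3}$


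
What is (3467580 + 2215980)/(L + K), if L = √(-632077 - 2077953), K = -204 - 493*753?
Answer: -2111061741480/137965183519 - 5683560*I*√2710030/137965183519 ≈ -15.301 - 0.067817*I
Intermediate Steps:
K = -371433 (K = -204 - 371229 = -371433)
L = I*√2710030 (L = √(-2710030) = I*√2710030 ≈ 1646.2*I)
(3467580 + 2215980)/(L + K) = (3467580 + 2215980)/(I*√2710030 - 371433) = 5683560/(-371433 + I*√2710030)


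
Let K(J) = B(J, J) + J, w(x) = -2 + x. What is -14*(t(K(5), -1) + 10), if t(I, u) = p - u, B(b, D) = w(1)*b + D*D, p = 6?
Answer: -238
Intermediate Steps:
B(b, D) = D**2 - b (B(b, D) = (-2 + 1)*b + D*D = -b + D**2 = D**2 - b)
K(J) = J**2 (K(J) = (J**2 - J) + J = J**2)
t(I, u) = 6 - u
-14*(t(K(5), -1) + 10) = -14*((6 - 1*(-1)) + 10) = -14*((6 + 1) + 10) = -14*(7 + 10) = -14*17 = -238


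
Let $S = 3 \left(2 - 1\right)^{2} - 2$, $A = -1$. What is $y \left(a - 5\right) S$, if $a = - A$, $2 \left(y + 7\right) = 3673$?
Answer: $-7318$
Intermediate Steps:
$y = \frac{3659}{2}$ ($y = -7 + \frac{1}{2} \cdot 3673 = -7 + \frac{3673}{2} = \frac{3659}{2} \approx 1829.5$)
$S = 1$ ($S = 3 \cdot 1^{2} - 2 = 3 \cdot 1 - 2 = 3 - 2 = 1$)
$a = 1$ ($a = \left(-1\right) \left(-1\right) = 1$)
$y \left(a - 5\right) S = \frac{3659 \left(1 - 5\right) 1}{2} = \frac{3659 \left(\left(-4\right) 1\right)}{2} = \frac{3659}{2} \left(-4\right) = -7318$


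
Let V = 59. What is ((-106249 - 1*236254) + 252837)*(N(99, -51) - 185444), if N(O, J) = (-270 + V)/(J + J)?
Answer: 848019647141/51 ≈ 1.6628e+10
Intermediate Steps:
N(O, J) = -211/(2*J) (N(O, J) = (-270 + 59)/(J + J) = -211*1/(2*J) = -211/(2*J))
((-106249 - 1*236254) + 252837)*(N(99, -51) - 185444) = ((-106249 - 1*236254) + 252837)*(-211/2/(-51) - 185444) = ((-106249 - 236254) + 252837)*(-211/2*(-1/51) - 185444) = (-342503 + 252837)*(211/102 - 185444) = -89666*(-18915077/102) = 848019647141/51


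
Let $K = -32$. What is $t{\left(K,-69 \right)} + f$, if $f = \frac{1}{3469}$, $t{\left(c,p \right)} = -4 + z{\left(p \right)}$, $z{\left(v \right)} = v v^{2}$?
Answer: $- \frac{1139611596}{3469} \approx -3.2851 \cdot 10^{5}$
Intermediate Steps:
$z{\left(v \right)} = v^{3}$
$t{\left(c,p \right)} = -4 + p^{3}$
$f = \frac{1}{3469} \approx 0.00028827$
$t{\left(K,-69 \right)} + f = \left(-4 + \left(-69\right)^{3}\right) + \frac{1}{3469} = \left(-4 - 328509\right) + \frac{1}{3469} = -328513 + \frac{1}{3469} = - \frac{1139611596}{3469}$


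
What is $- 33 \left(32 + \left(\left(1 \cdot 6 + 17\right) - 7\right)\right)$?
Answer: $-1584$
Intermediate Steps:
$- 33 \left(32 + \left(\left(1 \cdot 6 + 17\right) - 7\right)\right) = - 33 \left(32 + \left(\left(6 + 17\right) - 7\right)\right) = - 33 \left(32 + \left(23 - 7\right)\right) = - 33 \left(32 + 16\right) = \left(-33\right) 48 = -1584$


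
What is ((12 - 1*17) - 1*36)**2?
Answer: 1681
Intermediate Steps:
((12 - 1*17) - 1*36)**2 = ((12 - 17) - 36)**2 = (-5 - 36)**2 = (-41)**2 = 1681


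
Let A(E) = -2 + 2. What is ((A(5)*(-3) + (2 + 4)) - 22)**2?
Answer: 256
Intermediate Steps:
A(E) = 0
((A(5)*(-3) + (2 + 4)) - 22)**2 = ((0*(-3) + (2 + 4)) - 22)**2 = ((0 + 6) - 22)**2 = (6 - 22)**2 = (-16)**2 = 256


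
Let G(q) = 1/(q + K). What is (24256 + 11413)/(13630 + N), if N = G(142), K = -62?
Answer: 2853520/1090401 ≈ 2.6169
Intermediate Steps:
G(q) = 1/(-62 + q) (G(q) = 1/(q - 62) = 1/(-62 + q))
N = 1/80 (N = 1/(-62 + 142) = 1/80 ≈ 0.012500)
(24256 + 11413)/(13630 + N) = (24256 + 11413)/(13630 + 1/80) = 35669/(1090401/80) = 35669*(80/1090401) = 2853520/1090401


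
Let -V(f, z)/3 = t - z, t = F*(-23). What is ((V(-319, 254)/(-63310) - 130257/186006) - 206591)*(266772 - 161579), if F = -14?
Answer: -42652817136406212043/1962673310 ≈ -2.1732e+10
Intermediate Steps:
t = 322 (t = -14*(-23) = 322)
V(f, z) = -966 + 3*z (V(f, z) = -3*(322 - z) = -966 + 3*z)
((V(-319, 254)/(-63310) - 130257/186006) - 206591)*(266772 - 161579) = (((-966 + 3*254)/(-63310) - 130257/186006) - 206591)*(266772 - 161579) = (((-966 + 762)*(-1/63310) - 130257*1/186006) - 206591)*105193 = ((-204*(-1/63310) - 43419/62002) - 206591)*105193 = ((102/31655 - 43419/62002) - 206591)*105193 = (-1368104241/1962673310 - 206591)*105193 = -405472009890451/1962673310*105193 = -42652817136406212043/1962673310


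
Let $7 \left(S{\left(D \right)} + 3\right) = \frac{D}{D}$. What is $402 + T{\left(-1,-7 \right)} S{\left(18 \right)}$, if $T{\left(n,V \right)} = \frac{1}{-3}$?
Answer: $\frac{8462}{21} \approx 402.95$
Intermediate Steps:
$T{\left(n,V \right)} = - \frac{1}{3}$
$S{\left(D \right)} = - \frac{20}{7}$ ($S{\left(D \right)} = -3 + \frac{D \frac{1}{D}}{7} = -3 + \frac{1}{7} \cdot 1 = -3 + \frac{1}{7} = - \frac{20}{7}$)
$402 + T{\left(-1,-7 \right)} S{\left(18 \right)} = 402 - - \frac{20}{21} = 402 + \frac{20}{21} = \frac{8462}{21}$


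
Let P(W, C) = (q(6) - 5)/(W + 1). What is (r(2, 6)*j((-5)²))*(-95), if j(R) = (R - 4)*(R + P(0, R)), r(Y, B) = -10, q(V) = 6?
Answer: 518700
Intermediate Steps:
P(W, C) = 1/(1 + W) (P(W, C) = (6 - 5)/(W + 1) = 1/(1 + W))
j(R) = (1 + R)*(-4 + R) (j(R) = (R - 4)*(R + 1/(1 + 0)) = (-4 + R)*(R + 1/1) = (-4 + R)*(R + 1) = (-4 + R)*(1 + R) = (1 + R)*(-4 + R))
(r(2, 6)*j((-5)²))*(-95) = -10*(-4 + ((-5)²)² - 3*(-5)²)*(-95) = -10*(-4 + 25² - 3*25)*(-95) = -10*(-4 + 625 - 75)*(-95) = -10*546*(-95) = -5460*(-95) = 518700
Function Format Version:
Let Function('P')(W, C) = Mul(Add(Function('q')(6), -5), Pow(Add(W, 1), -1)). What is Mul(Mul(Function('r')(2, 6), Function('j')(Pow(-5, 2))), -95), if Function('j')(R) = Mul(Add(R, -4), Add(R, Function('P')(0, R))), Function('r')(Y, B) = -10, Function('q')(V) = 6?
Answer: 518700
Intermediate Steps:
Function('P')(W, C) = Pow(Add(1, W), -1) (Function('P')(W, C) = Mul(Add(6, -5), Pow(Add(W, 1), -1)) = Mul(1, Pow(Add(1, W), -1)) = Pow(Add(1, W), -1))
Function('j')(R) = Mul(Add(1, R), Add(-4, R)) (Function('j')(R) = Mul(Add(R, -4), Add(R, Pow(Add(1, 0), -1))) = Mul(Add(-4, R), Add(R, Pow(1, -1))) = Mul(Add(-4, R), Add(R, 1)) = Mul(Add(-4, R), Add(1, R)) = Mul(Add(1, R), Add(-4, R)))
Mul(Mul(Function('r')(2, 6), Function('j')(Pow(-5, 2))), -95) = Mul(Mul(-10, Add(-4, Pow(Pow(-5, 2), 2), Mul(-3, Pow(-5, 2)))), -95) = Mul(Mul(-10, Add(-4, Pow(25, 2), Mul(-3, 25))), -95) = Mul(Mul(-10, Add(-4, 625, -75)), -95) = Mul(Mul(-10, 546), -95) = Mul(-5460, -95) = 518700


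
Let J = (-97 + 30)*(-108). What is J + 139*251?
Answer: 42125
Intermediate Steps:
J = 7236 (J = -67*(-108) = 7236)
J + 139*251 = 7236 + 139*251 = 7236 + 34889 = 42125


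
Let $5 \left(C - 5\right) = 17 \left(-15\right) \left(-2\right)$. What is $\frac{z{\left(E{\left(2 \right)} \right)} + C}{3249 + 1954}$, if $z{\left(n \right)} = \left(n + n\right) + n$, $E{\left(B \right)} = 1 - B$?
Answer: $\frac{104}{5203} \approx 0.019988$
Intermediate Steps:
$C = 107$ ($C = 5 + \frac{17 \left(-15\right) \left(-2\right)}{5} = 5 + \frac{\left(-255\right) \left(-2\right)}{5} = 5 + \frac{1}{5} \cdot 510 = 5 + 102 = 107$)
$z{\left(n \right)} = 3 n$ ($z{\left(n \right)} = 2 n + n = 3 n$)
$\frac{z{\left(E{\left(2 \right)} \right)} + C}{3249 + 1954} = \frac{3 \left(1 - 2\right) + 107}{3249 + 1954} = \frac{3 \left(1 - 2\right) + 107}{5203} = \left(3 \left(-1\right) + 107\right) \frac{1}{5203} = \left(-3 + 107\right) \frac{1}{5203} = 104 \cdot \frac{1}{5203} = \frac{104}{5203}$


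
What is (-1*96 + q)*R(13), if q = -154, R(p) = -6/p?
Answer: 1500/13 ≈ 115.38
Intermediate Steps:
(-1*96 + q)*R(13) = (-1*96 - 154)*(-6/13) = (-96 - 154)*(-6*1/13) = -250*(-6/13) = 1500/13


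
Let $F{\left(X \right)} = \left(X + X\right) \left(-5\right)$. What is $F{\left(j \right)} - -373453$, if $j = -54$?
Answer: $373993$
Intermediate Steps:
$F{\left(X \right)} = - 10 X$ ($F{\left(X \right)} = 2 X \left(-5\right) = - 10 X$)
$F{\left(j \right)} - -373453 = \left(-10\right) \left(-54\right) - -373453 = 540 + 373453 = 373993$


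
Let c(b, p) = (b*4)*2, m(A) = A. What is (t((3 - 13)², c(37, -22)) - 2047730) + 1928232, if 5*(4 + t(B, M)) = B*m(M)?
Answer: -113582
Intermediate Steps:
c(b, p) = 8*b (c(b, p) = (4*b)*2 = 8*b)
t(B, M) = -4 + B*M/5 (t(B, M) = -4 + (B*M)/5 = -4 + B*M/5)
(t((3 - 13)², c(37, -22)) - 2047730) + 1928232 = ((-4 + (3 - 13)²*(8*37)/5) - 2047730) + 1928232 = ((-4 + (⅕)*(-10)²*296) - 2047730) + 1928232 = ((-4 + (⅕)*100*296) - 2047730) + 1928232 = ((-4 + 5920) - 2047730) + 1928232 = (5916 - 2047730) + 1928232 = -2041814 + 1928232 = -113582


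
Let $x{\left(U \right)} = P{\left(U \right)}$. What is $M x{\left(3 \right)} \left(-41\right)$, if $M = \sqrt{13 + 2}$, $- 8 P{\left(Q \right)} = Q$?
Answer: $\frac{123 \sqrt{15}}{8} \approx 59.547$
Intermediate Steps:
$P{\left(Q \right)} = - \frac{Q}{8}$
$x{\left(U \right)} = - \frac{U}{8}$
$M = \sqrt{15} \approx 3.873$
$M x{\left(3 \right)} \left(-41\right) = \sqrt{15} \left(\left(- \frac{1}{8}\right) 3\right) \left(-41\right) = \sqrt{15} \left(- \frac{3}{8}\right) \left(-41\right) = - \frac{3 \sqrt{15}}{8} \left(-41\right) = \frac{123 \sqrt{15}}{8}$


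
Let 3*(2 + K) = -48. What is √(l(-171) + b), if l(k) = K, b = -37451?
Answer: I*√37469 ≈ 193.57*I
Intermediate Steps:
K = -18 (K = -2 + (⅓)*(-48) = -2 - 16 = -18)
l(k) = -18
√(l(-171) + b) = √(-18 - 37451) = √(-37469) = I*√37469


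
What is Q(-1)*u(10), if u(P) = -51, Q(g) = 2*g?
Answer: 102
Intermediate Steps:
Q(-1)*u(10) = (2*(-1))*(-51) = -2*(-51) = 102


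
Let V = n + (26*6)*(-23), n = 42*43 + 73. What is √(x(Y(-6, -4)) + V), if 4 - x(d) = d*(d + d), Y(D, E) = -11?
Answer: I*√1947 ≈ 44.125*I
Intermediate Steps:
n = 1879 (n = 1806 + 73 = 1879)
V = -1709 (V = 1879 + (26*6)*(-23) = 1879 + 156*(-23) = 1879 - 3588 = -1709)
x(d) = 4 - 2*d² (x(d) = 4 - d*(d + d) = 4 - d*2*d = 4 - 2*d²)
√(x(Y(-6, -4)) + V) = √((4 - 2*(-11)²) - 1709) = √((4 - 2*121) - 1709) = √((4 - 242) - 1709) = √(-238 - 1709) = √(-1947) = I*√1947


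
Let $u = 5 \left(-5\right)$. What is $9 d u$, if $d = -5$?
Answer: $1125$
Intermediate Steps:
$u = -25$
$9 d u = 9 \left(-5\right) \left(-25\right) = \left(-45\right) \left(-25\right) = 1125$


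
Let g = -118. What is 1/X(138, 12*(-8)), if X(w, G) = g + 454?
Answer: 1/336 ≈ 0.0029762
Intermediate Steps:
X(w, G) = 336 (X(w, G) = -118 + 454 = 336)
1/X(138, 12*(-8)) = 1/336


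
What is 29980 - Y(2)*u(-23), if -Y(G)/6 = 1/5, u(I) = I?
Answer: 149762/5 ≈ 29952.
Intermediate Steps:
Y(G) = -6/5
29980 - Y(2)*u(-23) = 29980 - (-6)*(-23)/5 = 29980 - 1*138/5 = 29980 - 138/5 = 149762/5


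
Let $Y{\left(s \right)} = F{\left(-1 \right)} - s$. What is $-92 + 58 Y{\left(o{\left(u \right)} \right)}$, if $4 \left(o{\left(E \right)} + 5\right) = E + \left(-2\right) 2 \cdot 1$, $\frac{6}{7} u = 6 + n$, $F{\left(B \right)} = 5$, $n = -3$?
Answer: $\frac{1981}{4} \approx 495.25$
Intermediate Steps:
$u = \frac{7}{2}$ ($u = \frac{7 \left(6 - 3\right)}{6} = \frac{7}{6} \cdot 3 = \frac{7}{2} \approx 3.5$)
$o{\left(E \right)} = -6 + \frac{E}{4}$ ($o{\left(E \right)} = -5 + \frac{E + \left(-2\right) 2 \cdot 1}{4} = -5 + \frac{E - 4}{4} = -5 + \frac{-4 + E}{4} = -5 + \left(-1 + \frac{E}{4}\right) = -6 + \frac{E}{4}$)
$Y{\left(s \right)} = 5 - s$
$-92 + 58 Y{\left(o{\left(u \right)} \right)} = -92 + 58 \left(5 - \left(-6 + \frac{1}{4} \cdot \frac{7}{2}\right)\right) = -92 + 58 \left(5 - \left(-6 + \frac{7}{8}\right)\right) = -92 + 58 \left(5 - - \frac{41}{8}\right) = -92 + 58 \left(5 + \frac{41}{8}\right) = -92 + 58 \cdot \frac{81}{8} = -92 + \frac{2349}{4} = \frac{1981}{4}$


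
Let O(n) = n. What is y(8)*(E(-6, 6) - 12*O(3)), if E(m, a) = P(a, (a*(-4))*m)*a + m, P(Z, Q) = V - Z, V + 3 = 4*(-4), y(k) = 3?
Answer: -576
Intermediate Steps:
V = -19 (V = -3 + 4*(-4) = -3 - 16 = -19)
P(Z, Q) = -19 - Z
E(m, a) = m + a*(-19 - a) (E(m, a) = (-19 - a)*a + m = a*(-19 - a) + m = m + a*(-19 - a))
y(8)*(E(-6, 6) - 12*O(3)) = 3*((-6 - 1*6*(19 + 6)) - 12*3) = 3*((-6 - 1*6*25) - 36) = 3*((-6 - 150) - 36) = 3*(-156 - 36) = 3*(-192) = -576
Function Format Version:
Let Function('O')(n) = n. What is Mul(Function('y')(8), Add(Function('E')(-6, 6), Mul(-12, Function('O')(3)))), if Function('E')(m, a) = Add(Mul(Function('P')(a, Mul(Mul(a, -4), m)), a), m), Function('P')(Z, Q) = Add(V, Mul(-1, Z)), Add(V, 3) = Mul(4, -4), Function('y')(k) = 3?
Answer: -576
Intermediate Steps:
V = -19 (V = Add(-3, Mul(4, -4)) = Add(-3, -16) = -19)
Function('P')(Z, Q) = Add(-19, Mul(-1, Z))
Function('E')(m, a) = Add(m, Mul(a, Add(-19, Mul(-1, a)))) (Function('E')(m, a) = Add(Mul(Add(-19, Mul(-1, a)), a), m) = Add(Mul(a, Add(-19, Mul(-1, a))), m) = Add(m, Mul(a, Add(-19, Mul(-1, a)))))
Mul(Function('y')(8), Add(Function('E')(-6, 6), Mul(-12, Function('O')(3)))) = Mul(3, Add(Add(-6, Mul(-1, 6, Add(19, 6))), Mul(-12, 3))) = Mul(3, Add(Add(-6, Mul(-1, 6, 25)), -36)) = Mul(3, Add(Add(-6, -150), -36)) = Mul(3, Add(-156, -36)) = Mul(3, -192) = -576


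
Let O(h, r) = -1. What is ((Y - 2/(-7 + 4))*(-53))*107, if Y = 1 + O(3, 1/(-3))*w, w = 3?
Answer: 22684/3 ≈ 7561.3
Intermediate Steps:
Y = -2 (Y = 1 - 1*3 = 1 - 3 = -2)
((Y - 2/(-7 + 4))*(-53))*107 = ((-2 - 2/(-7 + 4))*(-53))*107 = ((-2 - 2/(-3))*(-53))*107 = ((-2 - 2*(-1/3))*(-53))*107 = ((-2 + 2/3)*(-53))*107 = -4/3*(-53)*107 = (212/3)*107 = 22684/3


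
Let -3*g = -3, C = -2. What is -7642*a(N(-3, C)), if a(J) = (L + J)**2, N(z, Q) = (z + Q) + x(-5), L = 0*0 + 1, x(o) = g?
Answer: -68778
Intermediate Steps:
g = 1 (g = -1/3*(-3) = 1)
x(o) = 1
L = 1 (L = 0 + 1 = 1)
N(z, Q) = 1 + Q + z (N(z, Q) = (z + Q) + 1 = (Q + z) + 1 = 1 + Q + z)
a(J) = (1 + J)**2
-7642*a(N(-3, C)) = -7642*(1 + (1 - 2 - 3))**2 = -7642*(1 - 4)**2 = -7642*(-3)**2 = -7642*9 = -68778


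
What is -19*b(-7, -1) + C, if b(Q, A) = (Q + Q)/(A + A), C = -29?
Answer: -162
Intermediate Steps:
b(Q, A) = Q/A (b(Q, A) = (2*Q)/((2*A)) = (2*Q)*(1/(2*A)) = Q/A)
-19*b(-7, -1) + C = -(-133)/(-1) - 29 = -(-133)*(-1) - 29 = -19*7 - 29 = -133 - 29 = -162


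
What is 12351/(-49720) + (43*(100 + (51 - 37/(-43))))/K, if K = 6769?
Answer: 241067681/336554680 ≈ 0.71628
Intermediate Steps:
12351/(-49720) + (43*(100 + (51 - 37/(-43))))/K = 12351/(-49720) + (43*(100 + (51 - 37/(-43))))/6769 = 12351*(-1/49720) + (43*(100 + (51 - 37*(-1)/43)))*(1/6769) = -12351/49720 + (43*(100 + (51 - 1*(-37/43))))*(1/6769) = -12351/49720 + (43*(100 + (51 + 37/43)))*(1/6769) = -12351/49720 + (43*(100 + 2230/43))*(1/6769) = -12351/49720 + (43*(6530/43))*(1/6769) = -12351/49720 + 6530*(1/6769) = -12351/49720 + 6530/6769 = 241067681/336554680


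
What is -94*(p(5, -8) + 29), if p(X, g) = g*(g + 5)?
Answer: -4982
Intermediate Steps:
p(X, g) = g*(5 + g)
-94*(p(5, -8) + 29) = -94*(-8*(5 - 8) + 29) = -94*(-8*(-3) + 29) = -94*(24 + 29) = -94*53 = -4982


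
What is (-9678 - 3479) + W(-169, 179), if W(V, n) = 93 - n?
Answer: -13243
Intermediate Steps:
(-9678 - 3479) + W(-169, 179) = (-9678 - 3479) + (93 - 1*179) = -13157 + (93 - 179) = -13157 - 86 = -13243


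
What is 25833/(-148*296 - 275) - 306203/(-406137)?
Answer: 3006609728/17903737371 ≈ 0.16793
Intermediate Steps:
25833/(-148*296 - 275) - 306203/(-406137) = 25833/(-43808 - 275) - 306203*(-1/406137) = 25833/(-44083) + 306203/406137 = 25833*(-1/44083) + 306203/406137 = -25833/44083 + 306203/406137 = 3006609728/17903737371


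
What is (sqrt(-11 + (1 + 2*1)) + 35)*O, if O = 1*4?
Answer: 140 + 8*I*sqrt(2) ≈ 140.0 + 11.314*I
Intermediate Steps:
O = 4
(sqrt(-11 + (1 + 2*1)) + 35)*O = (sqrt(-11 + (1 + 2*1)) + 35)*4 = (sqrt(-11 + (1 + 2)) + 35)*4 = (sqrt(-11 + 3) + 35)*4 = (sqrt(-8) + 35)*4 = (2*I*sqrt(2) + 35)*4 = (35 + 2*I*sqrt(2))*4 = 140 + 8*I*sqrt(2)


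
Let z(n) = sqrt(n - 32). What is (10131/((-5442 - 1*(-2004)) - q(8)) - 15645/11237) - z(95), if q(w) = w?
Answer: -167754717/38722702 - 3*sqrt(7) ≈ -12.269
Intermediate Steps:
z(n) = sqrt(-32 + n)
(10131/((-5442 - 1*(-2004)) - q(8)) - 15645/11237) - z(95) = (10131/((-5442 - 1*(-2004)) - 1*8) - 15645/11237) - sqrt(-32 + 95) = (10131/((-5442 + 2004) - 8) - 15645*1/11237) - sqrt(63) = (10131/(-3438 - 8) - 15645/11237) - 3*sqrt(7) = (10131/(-3446) - 15645/11237) - 3*sqrt(7) = (10131*(-1/3446) - 15645/11237) - 3*sqrt(7) = (-10131/3446 - 15645/11237) - 3*sqrt(7) = -167754717/38722702 - 3*sqrt(7)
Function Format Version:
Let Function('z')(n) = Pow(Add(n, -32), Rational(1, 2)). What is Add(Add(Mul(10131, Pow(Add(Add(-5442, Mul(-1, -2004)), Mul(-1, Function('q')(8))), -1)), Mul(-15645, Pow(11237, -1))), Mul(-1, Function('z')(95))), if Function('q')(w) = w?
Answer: Add(Rational(-167754717, 38722702), Mul(-3, Pow(7, Rational(1, 2)))) ≈ -12.269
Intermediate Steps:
Function('z')(n) = Pow(Add(-32, n), Rational(1, 2))
Add(Add(Mul(10131, Pow(Add(Add(-5442, Mul(-1, -2004)), Mul(-1, Function('q')(8))), -1)), Mul(-15645, Pow(11237, -1))), Mul(-1, Function('z')(95))) = Add(Add(Mul(10131, Pow(Add(Add(-5442, Mul(-1, -2004)), Mul(-1, 8)), -1)), Mul(-15645, Pow(11237, -1))), Mul(-1, Pow(Add(-32, 95), Rational(1, 2)))) = Add(Add(Mul(10131, Pow(Add(Add(-5442, 2004), -8), -1)), Mul(-15645, Rational(1, 11237))), Mul(-1, Pow(63, Rational(1, 2)))) = Add(Add(Mul(10131, Pow(Add(-3438, -8), -1)), Rational(-15645, 11237)), Mul(-1, Mul(3, Pow(7, Rational(1, 2))))) = Add(Add(Mul(10131, Pow(-3446, -1)), Rational(-15645, 11237)), Mul(-3, Pow(7, Rational(1, 2)))) = Add(Add(Mul(10131, Rational(-1, 3446)), Rational(-15645, 11237)), Mul(-3, Pow(7, Rational(1, 2)))) = Add(Add(Rational(-10131, 3446), Rational(-15645, 11237)), Mul(-3, Pow(7, Rational(1, 2)))) = Add(Rational(-167754717, 38722702), Mul(-3, Pow(7, Rational(1, 2))))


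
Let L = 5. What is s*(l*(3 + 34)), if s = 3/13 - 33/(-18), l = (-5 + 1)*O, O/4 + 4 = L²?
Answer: -333592/13 ≈ -25661.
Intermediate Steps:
O = 84 (O = -16 + 4*5² = -16 + 4*25 = -16 + 100 = 84)
l = -336 (l = (-5 + 1)*84 = -4*84 = -336)
s = 161/78 (s = 3*(1/13) - 33*(-1/18) = 3/13 + 11/6 = 161/78 ≈ 2.0641)
s*(l*(3 + 34)) = 161*(-336*(3 + 34))/78 = 161*(-336*37)/78 = (161/78)*(-12432) = -333592/13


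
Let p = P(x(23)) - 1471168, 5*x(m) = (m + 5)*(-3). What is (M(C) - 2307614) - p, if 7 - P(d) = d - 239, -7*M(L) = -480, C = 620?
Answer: -29282408/35 ≈ -8.3664e+5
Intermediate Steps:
M(L) = 480/7 (M(L) = -1/7*(-480) = 480/7)
x(m) = -3 - 3*m/5 (x(m) = ((m + 5)*(-3))/5 = ((5 + m)*(-3))/5 = (-15 - 3*m)/5 = -3 - 3*m/5)
P(d) = 246 - d (P(d) = 7 - (d - 239) = 7 - (-239 + d) = 7 + (239 - d) = 246 - d)
p = -7354526/5 (p = (246 - (-3 - 3/5*23)) - 1471168 = (246 - (-3 - 69/5)) - 1471168 = (246 - 1*(-84/5)) - 1471168 = (246 + 84/5) - 1471168 = 1314/5 - 1471168 = -7354526/5 ≈ -1.4709e+6)
(M(C) - 2307614) - p = (480/7 - 2307614) - 1*(-7354526/5) = -16152818/7 + 7354526/5 = -29282408/35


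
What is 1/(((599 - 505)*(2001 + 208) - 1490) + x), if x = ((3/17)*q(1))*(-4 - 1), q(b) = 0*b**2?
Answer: 1/206156 ≈ 4.8507e-6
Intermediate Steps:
q(b) = 0
x = 0 (x = ((3/17)*0)*(-4 - 1) = ((3*(1/17))*0)*(-5) = ((3/17)*0)*(-5) = 0*(-5) = 0)
1/(((599 - 505)*(2001 + 208) - 1490) + x) = 1/(((599 - 505)*(2001 + 208) - 1490) + 0) = 1/((94*2209 - 1490) + 0) = 1/((207646 - 1490) + 0) = 1/(206156 + 0) = 1/206156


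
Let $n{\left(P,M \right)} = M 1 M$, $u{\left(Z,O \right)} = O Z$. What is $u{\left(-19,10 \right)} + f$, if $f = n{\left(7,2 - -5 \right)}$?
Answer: $-141$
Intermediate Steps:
$n{\left(P,M \right)} = M^{2}$ ($n{\left(P,M \right)} = M M = M^{2}$)
$f = 49$ ($f = \left(2 - -5\right)^{2} = \left(2 + 5\right)^{2} = 7^{2} = 49$)
$u{\left(-19,10 \right)} + f = 10 \left(-19\right) + 49 = -190 + 49 = -141$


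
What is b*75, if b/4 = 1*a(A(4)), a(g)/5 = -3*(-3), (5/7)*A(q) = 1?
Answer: 13500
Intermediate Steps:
A(q) = 7/5 (A(q) = (7/5)*1 = 7/5)
a(g) = 45 (a(g) = 5*(-3*(-3)) = 5*9 = 45)
b = 180 (b = 4*(1*45) = 4*45 = 180)
b*75 = 180*75 = 13500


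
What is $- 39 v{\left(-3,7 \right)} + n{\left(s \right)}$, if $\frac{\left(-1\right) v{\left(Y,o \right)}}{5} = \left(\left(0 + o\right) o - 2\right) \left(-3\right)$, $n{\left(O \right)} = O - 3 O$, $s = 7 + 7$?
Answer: $-27523$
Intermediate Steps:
$s = 14$
$n{\left(O \right)} = - 2 O$
$v{\left(Y,o \right)} = -30 + 15 o^{2}$ ($v{\left(Y,o \right)} = - 5 \left(\left(0 + o\right) o - 2\right) \left(-3\right) = - 5 \left(o o - 2\right) \left(-3\right) = - 5 \left(o^{2} - 2\right) \left(-3\right) = - 5 \left(-2 + o^{2}\right) \left(-3\right) = - 5 \left(6 - 3 o^{2}\right) = -30 + 15 o^{2}$)
$- 39 v{\left(-3,7 \right)} + n{\left(s \right)} = - 39 \left(-30 + 15 \cdot 7^{2}\right) - 28 = - 39 \left(-30 + 15 \cdot 49\right) - 28 = - 39 \left(-30 + 735\right) - 28 = \left(-39\right) 705 - 28 = -27495 - 28 = -27523$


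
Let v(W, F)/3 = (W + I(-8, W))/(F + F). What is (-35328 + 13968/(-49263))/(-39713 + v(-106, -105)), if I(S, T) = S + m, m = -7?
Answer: 40608802080/45646915169 ≈ 0.88963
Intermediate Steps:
I(S, T) = -7 + S (I(S, T) = S - 7 = -7 + S)
v(W, F) = 3*(-15 + W)/(2*F) (v(W, F) = 3*((W + (-7 - 8))/(F + F)) = 3*((W - 15)/((2*F))) = 3*((-15 + W)*(1/(2*F))) = 3*((-15 + W)/(2*F)) = 3*(-15 + W)/(2*F))
(-35328 + 13968/(-49263))/(-39713 + v(-106, -105)) = (-35328 + 13968/(-49263))/(-39713 + (3/2)*(-15 - 106)/(-105)) = (-35328 + 13968*(-1/49263))/(-39713 + (3/2)*(-1/105)*(-121)) = (-35328 - 4656/16421)/(-39713 + 121/70) = -580125744/(16421*(-2779789/70)) = -580125744/16421*(-70/2779789) = 40608802080/45646915169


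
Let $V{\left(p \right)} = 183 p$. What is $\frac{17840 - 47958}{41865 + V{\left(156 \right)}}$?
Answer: $- \frac{30118}{70413} \approx -0.42773$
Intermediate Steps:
$\frac{17840 - 47958}{41865 + V{\left(156 \right)}} = \frac{17840 - 47958}{41865 + 183 \cdot 156} = - \frac{30118}{41865 + 28548} = - \frac{30118}{70413}$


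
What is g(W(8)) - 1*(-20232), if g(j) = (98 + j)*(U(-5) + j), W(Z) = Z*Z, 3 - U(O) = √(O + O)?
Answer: 31086 - 162*I*√10 ≈ 31086.0 - 512.29*I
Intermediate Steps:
U(O) = 3 - √2*√O (U(O) = 3 - √(O + O) = 3 - √(2*O) = 3 - √2*√O)
W(Z) = Z²
g(j) = (98 + j)*(3 + j - I*√10) (g(j) = (98 + j)*((3 - √2*√(-5)) + j) = (98 + j)*((3 - √2*I*√5) + j) = (98 + j)*((3 - I*√10) + j) = (98 + j)*(3 + j - I*√10))
g(W(8)) - 1*(-20232) = (294 + (8²)² + 101*8² - 98*I*√10 - 1*I*8²*√10) - 1*(-20232) = (294 + 64² + 101*64 - 98*I*√10 - 1*I*64*√10) + 20232 = (294 + 4096 + 6464 - 98*I*√10 - 64*I*√10) + 20232 = (10854 - 162*I*√10) + 20232 = 31086 - 162*I*√10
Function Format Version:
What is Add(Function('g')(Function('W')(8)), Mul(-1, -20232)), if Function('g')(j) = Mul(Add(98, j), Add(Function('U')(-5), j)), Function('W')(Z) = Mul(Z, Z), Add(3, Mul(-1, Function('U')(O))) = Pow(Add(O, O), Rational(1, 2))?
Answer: Add(31086, Mul(-162, I, Pow(10, Rational(1, 2)))) ≈ Add(31086., Mul(-512.29, I))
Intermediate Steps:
Function('U')(O) = Add(3, Mul(-1, Pow(2, Rational(1, 2)), Pow(O, Rational(1, 2)))) (Function('U')(O) = Add(3, Mul(-1, Pow(Add(O, O), Rational(1, 2)))) = Add(3, Mul(-1, Pow(Mul(2, O), Rational(1, 2)))) = Add(3, Mul(-1, Mul(Pow(2, Rational(1, 2)), Pow(O, Rational(1, 2))))) = Add(3, Mul(-1, Pow(2, Rational(1, 2)), Pow(O, Rational(1, 2)))))
Function('W')(Z) = Pow(Z, 2)
Function('g')(j) = Mul(Add(98, j), Add(3, j, Mul(-1, I, Pow(10, Rational(1, 2))))) (Function('g')(j) = Mul(Add(98, j), Add(Add(3, Mul(-1, Pow(2, Rational(1, 2)), Pow(-5, Rational(1, 2)))), j)) = Mul(Add(98, j), Add(Add(3, Mul(-1, Pow(2, Rational(1, 2)), Mul(I, Pow(5, Rational(1, 2))))), j)) = Mul(Add(98, j), Add(Add(3, Mul(-1, I, Pow(10, Rational(1, 2)))), j)) = Mul(Add(98, j), Add(3, j, Mul(-1, I, Pow(10, Rational(1, 2))))))
Add(Function('g')(Function('W')(8)), Mul(-1, -20232)) = Add(Add(294, Pow(Pow(8, 2), 2), Mul(101, Pow(8, 2)), Mul(-98, I, Pow(10, Rational(1, 2))), Mul(-1, I, Pow(8, 2), Pow(10, Rational(1, 2)))), Mul(-1, -20232)) = Add(Add(294, Pow(64, 2), Mul(101, 64), Mul(-98, I, Pow(10, Rational(1, 2))), Mul(-1, I, 64, Pow(10, Rational(1, 2)))), 20232) = Add(Add(294, 4096, 6464, Mul(-98, I, Pow(10, Rational(1, 2))), Mul(-64, I, Pow(10, Rational(1, 2)))), 20232) = Add(Add(10854, Mul(-162, I, Pow(10, Rational(1, 2)))), 20232) = Add(31086, Mul(-162, I, Pow(10, Rational(1, 2))))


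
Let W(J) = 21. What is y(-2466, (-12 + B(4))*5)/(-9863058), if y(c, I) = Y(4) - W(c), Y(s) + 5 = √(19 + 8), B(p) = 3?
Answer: 13/4931529 - √3/3287686 ≈ 2.1093e-6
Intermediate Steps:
Y(s) = -5 + 3*√3 (Y(s) = -5 + √(19 + 8) = -5 + √27 = -5 + 3*√3)
y(c, I) = -26 + 3*√3 (y(c, I) = (-5 + 3*√3) - 1*21 = (-5 + 3*√3) - 21 = -26 + 3*√3)
y(-2466, (-12 + B(4))*5)/(-9863058) = (-26 + 3*√3)/(-9863058) = (-26 + 3*√3)*(-1/9863058) = 13/4931529 - √3/3287686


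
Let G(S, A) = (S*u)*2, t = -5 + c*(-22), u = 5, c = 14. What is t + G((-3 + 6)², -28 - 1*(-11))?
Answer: -223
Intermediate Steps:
t = -313 (t = -5 + 14*(-22) = -5 - 308 = -313)
G(S, A) = 10*S (G(S, A) = (S*5)*2 = (5*S)*2 = 10*S)
t + G((-3 + 6)², -28 - 1*(-11)) = -313 + 10*(-3 + 6)² = -313 + 10*3² = -313 + 10*9 = -313 + 90 = -223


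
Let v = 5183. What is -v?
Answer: -5183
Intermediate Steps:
-v = -1*5183 = -5183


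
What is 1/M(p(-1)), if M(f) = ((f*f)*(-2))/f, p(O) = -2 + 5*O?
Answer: 1/14 ≈ 0.071429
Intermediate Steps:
M(f) = -2*f (M(f) = (f²*(-2))/f = (-2*f²)/f = -2*f)
1/M(p(-1)) = 1/(-2*(-2 + 5*(-1))) = 1/(-2*(-2 - 5)) = 1/(-2*(-7)) = 1/14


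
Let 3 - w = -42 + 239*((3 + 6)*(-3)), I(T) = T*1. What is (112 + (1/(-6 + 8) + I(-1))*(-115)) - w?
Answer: -12657/2 ≈ -6328.5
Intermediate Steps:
I(T) = T
w = 6498 (w = 3 - (-42 + 239*((3 + 6)*(-3))) = 3 - (-42 + 239*(9*(-3))) = 3 - (-42 + 239*(-27)) = 3 - (-42 - 6453) = 3 - 1*(-6495) = 3 + 6495 = 6498)
(112 + (1/(-6 + 8) + I(-1))*(-115)) - w = (112 + (1/(-6 + 8) - 1)*(-115)) - 1*6498 = (112 + (1/2 - 1)*(-115)) - 6498 = (112 + (1*(½) - 1)*(-115)) - 6498 = (112 + (½ - 1)*(-115)) - 6498 = (112 - ½*(-115)) - 6498 = (112 + 115/2) - 6498 = 339/2 - 6498 = -12657/2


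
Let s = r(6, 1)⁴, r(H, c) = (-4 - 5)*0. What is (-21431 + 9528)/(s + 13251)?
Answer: -11903/13251 ≈ -0.89827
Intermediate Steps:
r(H, c) = 0 (r(H, c) = -9*0 = 0)
s = 0 (s = 0⁴ = 0)
(-21431 + 9528)/(s + 13251) = (-21431 + 9528)/(0 + 13251) = -11903/13251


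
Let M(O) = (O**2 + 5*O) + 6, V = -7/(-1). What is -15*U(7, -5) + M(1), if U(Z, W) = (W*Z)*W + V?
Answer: -2718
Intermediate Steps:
V = 7 (V = -7*(-1) = 7)
M(O) = 6 + O**2 + 5*O
U(Z, W) = 7 + Z*W**2 (U(Z, W) = (W*Z)*W + 7 = Z*W**2 + 7 = 7 + Z*W**2)
-15*U(7, -5) + M(1) = -15*(7 + 7*(-5)**2) + (6 + 1**2 + 5*1) = -15*(7 + 7*25) + (6 + 1 + 5) = -15*(7 + 175) + 12 = -15*182 + 12 = -2730 + 12 = -2718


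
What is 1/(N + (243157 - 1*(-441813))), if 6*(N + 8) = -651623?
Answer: 6/3458149 ≈ 1.7350e-6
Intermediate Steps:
N = -651671/6 (N = -8 + (⅙)*(-651623) = -8 - 651623/6 = -651671/6 ≈ -1.0861e+5)
1/(N + (243157 - 1*(-441813))) = 1/(-651671/6 + (243157 - 1*(-441813))) = 1/(-651671/6 + (243157 + 441813)) = 1/(-651671/6 + 684970) = 1/(3458149/6) = 6/3458149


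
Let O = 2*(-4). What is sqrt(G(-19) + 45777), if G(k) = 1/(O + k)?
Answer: sqrt(3707934)/9 ≈ 213.96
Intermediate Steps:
O = -8
G(k) = 1/(-8 + k)
sqrt(G(-19) + 45777) = sqrt(1/(-8 - 19) + 45777) = sqrt(1/(-27) + 45777) = sqrt(-1/27 + 45777) = sqrt(1235978/27) = sqrt(3707934)/9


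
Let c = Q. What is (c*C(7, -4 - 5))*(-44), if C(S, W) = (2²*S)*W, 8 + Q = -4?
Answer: -133056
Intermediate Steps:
Q = -12 (Q = -8 - 4 = -12)
c = -12
C(S, W) = 4*S*W (C(S, W) = (4*S)*W = 4*S*W)
(c*C(7, -4 - 5))*(-44) = -48*7*(-4 - 5)*(-44) = -48*7*(-9)*(-44) = -12*(-252)*(-44) = 3024*(-44) = -133056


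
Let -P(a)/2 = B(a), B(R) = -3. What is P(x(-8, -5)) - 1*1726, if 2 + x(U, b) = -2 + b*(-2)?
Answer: -1720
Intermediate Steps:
x(U, b) = -4 - 2*b (x(U, b) = -2 + (-2 + b*(-2)) = -2 + (-2 - 2*b) = -4 - 2*b)
P(a) = 6 (P(a) = -2*(-3) = 6)
P(x(-8, -5)) - 1*1726 = 6 - 1*1726 = 6 - 1726 = -1720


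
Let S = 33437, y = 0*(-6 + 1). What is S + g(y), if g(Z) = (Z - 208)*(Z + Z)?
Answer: 33437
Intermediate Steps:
y = 0 (y = 0*(-5) = 0)
g(Z) = 2*Z*(-208 + Z) (g(Z) = (-208 + Z)*(2*Z) = 2*Z*(-208 + Z))
S + g(y) = 33437 + 2*0*(-208 + 0) = 33437 + 2*0*(-208) = 33437 + 0 = 33437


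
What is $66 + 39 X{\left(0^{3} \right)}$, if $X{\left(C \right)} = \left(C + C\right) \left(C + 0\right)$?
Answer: $66$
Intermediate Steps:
$X{\left(C \right)} = 2 C^{2}$ ($X{\left(C \right)} = 2 C C = 2 C^{2}$)
$66 + 39 X{\left(0^{3} \right)} = 66 + 39 \cdot 2 \left(0^{3}\right)^{2} = 66 + 39 \cdot 2 \cdot 0^{2} = 66 + 39 \cdot 2 \cdot 0 = 66 + 39 \cdot 0 = 66 + 0 = 66$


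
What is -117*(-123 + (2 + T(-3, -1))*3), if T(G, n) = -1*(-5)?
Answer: 11934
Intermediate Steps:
T(G, n) = 5
-117*(-123 + (2 + T(-3, -1))*3) = -117*(-123 + (2 + 5)*3) = -117*(-123 + 7*3) = -117*(-123 + 21) = -117*(-102) = 11934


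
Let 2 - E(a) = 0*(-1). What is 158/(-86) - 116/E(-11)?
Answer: -2573/43 ≈ -59.837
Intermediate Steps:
E(a) = 2 (E(a) = 2 - 0*(-1) = 2 - 1*0 = 2 + 0 = 2)
158/(-86) - 116/E(-11) = 158/(-86) - 116/2 = 158*(-1/86) - 116*½ = -79/43 - 58 = -2573/43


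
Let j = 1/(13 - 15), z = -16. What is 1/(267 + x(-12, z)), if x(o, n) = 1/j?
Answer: 1/265 ≈ 0.0037736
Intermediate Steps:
j = -½ (j = 1/(-2) = -½ ≈ -0.50000)
x(o, n) = -2 (x(o, n) = 1/(-½) = -2)
1/(267 + x(-12, z)) = 1/(267 - 2) = 1/265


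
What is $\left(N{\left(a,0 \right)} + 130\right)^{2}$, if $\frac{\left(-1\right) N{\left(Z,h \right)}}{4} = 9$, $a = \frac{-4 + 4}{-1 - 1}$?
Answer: $8836$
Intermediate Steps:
$a = 0$ ($a = \frac{0}{-2} = 0 \left(- \frac{1}{2}\right) = 0$)
$N{\left(Z,h \right)} = -36$ ($N{\left(Z,h \right)} = \left(-4\right) 9 = -36$)
$\left(N{\left(a,0 \right)} + 130\right)^{2} = \left(-36 + 130\right)^{2} = 94^{2} = 8836$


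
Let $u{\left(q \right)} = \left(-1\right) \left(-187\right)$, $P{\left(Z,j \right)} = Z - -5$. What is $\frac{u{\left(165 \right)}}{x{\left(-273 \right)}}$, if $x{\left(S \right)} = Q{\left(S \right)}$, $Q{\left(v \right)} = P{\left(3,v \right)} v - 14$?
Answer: $- \frac{187}{2198} \approx -0.085077$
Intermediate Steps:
$P{\left(Z,j \right)} = 5 + Z$ ($P{\left(Z,j \right)} = Z + 5 = 5 + Z$)
$Q{\left(v \right)} = -14 + 8 v$ ($Q{\left(v \right)} = \left(5 + 3\right) v - 14 = 8 v - 14 = -14 + 8 v$)
$u{\left(q \right)} = 187$
$x{\left(S \right)} = -14 + 8 S$
$\frac{u{\left(165 \right)}}{x{\left(-273 \right)}} = \frac{187}{-14 + 8 \left(-273\right)} = \frac{187}{-14 - 2184} = \frac{187}{-2198} = 187 \left(- \frac{1}{2198}\right) = - \frac{187}{2198}$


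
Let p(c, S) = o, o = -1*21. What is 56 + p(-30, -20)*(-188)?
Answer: 4004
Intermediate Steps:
o = -21
p(c, S) = -21
56 + p(-30, -20)*(-188) = 56 - 21*(-188) = 56 + 3948 = 4004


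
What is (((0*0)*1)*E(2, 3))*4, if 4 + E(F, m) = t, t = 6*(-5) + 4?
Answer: 0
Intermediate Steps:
t = -26 (t = -30 + 4 = -26)
E(F, m) = -30 (E(F, m) = -4 - 26 = -30)
(((0*0)*1)*E(2, 3))*4 = (((0*0)*1)*(-30))*4 = ((0*1)*(-30))*4 = (0*(-30))*4 = 0*4 = 0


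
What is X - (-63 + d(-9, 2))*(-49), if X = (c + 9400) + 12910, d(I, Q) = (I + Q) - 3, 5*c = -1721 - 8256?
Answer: 83688/5 ≈ 16738.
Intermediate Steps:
c = -9977/5 (c = (-1721 - 8256)/5 = (⅕)*(-9977) = -9977/5 ≈ -1995.4)
d(I, Q) = -3 + I + Q
X = 101573/5 (X = (-9977/5 + 9400) + 12910 = 37023/5 + 12910 = 101573/5 ≈ 20315.)
X - (-63 + d(-9, 2))*(-49) = 101573/5 - (-63 + (-3 - 9 + 2))*(-49) = 101573/5 - (-63 - 10)*(-49) = 101573/5 - (-73)*(-49) = 101573/5 - 1*3577 = 101573/5 - 3577 = 83688/5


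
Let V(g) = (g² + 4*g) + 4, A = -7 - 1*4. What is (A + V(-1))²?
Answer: 100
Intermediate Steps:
A = -11 (A = -7 - 4 = -11)
V(g) = 4 + g² + 4*g
(A + V(-1))² = (-11 + (4 + (-1)² + 4*(-1)))² = (-11 + (4 + 1 - 4))² = (-11 + 1)² = (-10)² = 100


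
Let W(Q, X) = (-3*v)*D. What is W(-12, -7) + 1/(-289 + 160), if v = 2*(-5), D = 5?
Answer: 19349/129 ≈ 149.99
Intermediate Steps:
v = -10
W(Q, X) = 150 (W(Q, X) = -3*(-10)*5 = 30*5 = 150)
W(-12, -7) + 1/(-289 + 160) = 150 + 1/(-289 + 160) = 150 + 1/(-129) = 150 - 1/129 = 19349/129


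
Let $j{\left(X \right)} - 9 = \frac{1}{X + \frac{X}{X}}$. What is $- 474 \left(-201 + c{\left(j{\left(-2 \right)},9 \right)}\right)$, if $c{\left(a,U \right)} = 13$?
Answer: $89112$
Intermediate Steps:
$j{\left(X \right)} = 9 + \frac{1}{1 + X}$ ($j{\left(X \right)} = 9 + \frac{1}{X + \frac{X}{X}} = 9 + \frac{1}{X + 1} = 9 + \frac{1}{1 + X}$)
$- 474 \left(-201 + c{\left(j{\left(-2 \right)},9 \right)}\right) = - 474 \left(-201 + 13\right) = \left(-474\right) \left(-188\right) = 89112$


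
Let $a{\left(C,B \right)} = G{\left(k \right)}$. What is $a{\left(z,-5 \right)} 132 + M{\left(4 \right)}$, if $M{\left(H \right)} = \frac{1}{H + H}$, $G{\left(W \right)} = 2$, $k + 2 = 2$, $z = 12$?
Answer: $\frac{2113}{8} \approx 264.13$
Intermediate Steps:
$k = 0$ ($k = -2 + 2 = 0$)
$M{\left(H \right)} = \frac{1}{2 H}$
$a{\left(C,B \right)} = 2$
$a{\left(z,-5 \right)} 132 + M{\left(4 \right)} = 2 \cdot 132 + \frac{1}{2 \cdot 4} = 264 + \frac{1}{2} \cdot \frac{1}{4} = 264 + \frac{1}{8} = \frac{2113}{8}$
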